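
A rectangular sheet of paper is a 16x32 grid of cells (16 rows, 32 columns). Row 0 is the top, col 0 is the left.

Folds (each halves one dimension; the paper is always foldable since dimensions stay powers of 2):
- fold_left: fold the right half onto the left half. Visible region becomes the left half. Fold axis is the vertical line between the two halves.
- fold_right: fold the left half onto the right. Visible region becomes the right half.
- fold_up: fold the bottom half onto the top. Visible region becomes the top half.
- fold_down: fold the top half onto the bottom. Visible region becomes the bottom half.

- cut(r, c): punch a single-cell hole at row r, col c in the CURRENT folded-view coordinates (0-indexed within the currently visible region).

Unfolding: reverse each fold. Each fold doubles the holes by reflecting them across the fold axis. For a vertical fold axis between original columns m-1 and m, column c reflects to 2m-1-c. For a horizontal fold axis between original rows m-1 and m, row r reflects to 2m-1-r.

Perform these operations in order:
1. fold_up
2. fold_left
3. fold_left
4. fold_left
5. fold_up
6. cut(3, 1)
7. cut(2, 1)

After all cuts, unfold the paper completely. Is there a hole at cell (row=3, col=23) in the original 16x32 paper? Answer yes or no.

Answer: no

Derivation:
Op 1 fold_up: fold axis h@8; visible region now rows[0,8) x cols[0,32) = 8x32
Op 2 fold_left: fold axis v@16; visible region now rows[0,8) x cols[0,16) = 8x16
Op 3 fold_left: fold axis v@8; visible region now rows[0,8) x cols[0,8) = 8x8
Op 4 fold_left: fold axis v@4; visible region now rows[0,8) x cols[0,4) = 8x4
Op 5 fold_up: fold axis h@4; visible region now rows[0,4) x cols[0,4) = 4x4
Op 6 cut(3, 1): punch at orig (3,1); cuts so far [(3, 1)]; region rows[0,4) x cols[0,4) = 4x4
Op 7 cut(2, 1): punch at orig (2,1); cuts so far [(2, 1), (3, 1)]; region rows[0,4) x cols[0,4) = 4x4
Unfold 1 (reflect across h@4): 4 holes -> [(2, 1), (3, 1), (4, 1), (5, 1)]
Unfold 2 (reflect across v@4): 8 holes -> [(2, 1), (2, 6), (3, 1), (3, 6), (4, 1), (4, 6), (5, 1), (5, 6)]
Unfold 3 (reflect across v@8): 16 holes -> [(2, 1), (2, 6), (2, 9), (2, 14), (3, 1), (3, 6), (3, 9), (3, 14), (4, 1), (4, 6), (4, 9), (4, 14), (5, 1), (5, 6), (5, 9), (5, 14)]
Unfold 4 (reflect across v@16): 32 holes -> [(2, 1), (2, 6), (2, 9), (2, 14), (2, 17), (2, 22), (2, 25), (2, 30), (3, 1), (3, 6), (3, 9), (3, 14), (3, 17), (3, 22), (3, 25), (3, 30), (4, 1), (4, 6), (4, 9), (4, 14), (4, 17), (4, 22), (4, 25), (4, 30), (5, 1), (5, 6), (5, 9), (5, 14), (5, 17), (5, 22), (5, 25), (5, 30)]
Unfold 5 (reflect across h@8): 64 holes -> [(2, 1), (2, 6), (2, 9), (2, 14), (2, 17), (2, 22), (2, 25), (2, 30), (3, 1), (3, 6), (3, 9), (3, 14), (3, 17), (3, 22), (3, 25), (3, 30), (4, 1), (4, 6), (4, 9), (4, 14), (4, 17), (4, 22), (4, 25), (4, 30), (5, 1), (5, 6), (5, 9), (5, 14), (5, 17), (5, 22), (5, 25), (5, 30), (10, 1), (10, 6), (10, 9), (10, 14), (10, 17), (10, 22), (10, 25), (10, 30), (11, 1), (11, 6), (11, 9), (11, 14), (11, 17), (11, 22), (11, 25), (11, 30), (12, 1), (12, 6), (12, 9), (12, 14), (12, 17), (12, 22), (12, 25), (12, 30), (13, 1), (13, 6), (13, 9), (13, 14), (13, 17), (13, 22), (13, 25), (13, 30)]
Holes: [(2, 1), (2, 6), (2, 9), (2, 14), (2, 17), (2, 22), (2, 25), (2, 30), (3, 1), (3, 6), (3, 9), (3, 14), (3, 17), (3, 22), (3, 25), (3, 30), (4, 1), (4, 6), (4, 9), (4, 14), (4, 17), (4, 22), (4, 25), (4, 30), (5, 1), (5, 6), (5, 9), (5, 14), (5, 17), (5, 22), (5, 25), (5, 30), (10, 1), (10, 6), (10, 9), (10, 14), (10, 17), (10, 22), (10, 25), (10, 30), (11, 1), (11, 6), (11, 9), (11, 14), (11, 17), (11, 22), (11, 25), (11, 30), (12, 1), (12, 6), (12, 9), (12, 14), (12, 17), (12, 22), (12, 25), (12, 30), (13, 1), (13, 6), (13, 9), (13, 14), (13, 17), (13, 22), (13, 25), (13, 30)]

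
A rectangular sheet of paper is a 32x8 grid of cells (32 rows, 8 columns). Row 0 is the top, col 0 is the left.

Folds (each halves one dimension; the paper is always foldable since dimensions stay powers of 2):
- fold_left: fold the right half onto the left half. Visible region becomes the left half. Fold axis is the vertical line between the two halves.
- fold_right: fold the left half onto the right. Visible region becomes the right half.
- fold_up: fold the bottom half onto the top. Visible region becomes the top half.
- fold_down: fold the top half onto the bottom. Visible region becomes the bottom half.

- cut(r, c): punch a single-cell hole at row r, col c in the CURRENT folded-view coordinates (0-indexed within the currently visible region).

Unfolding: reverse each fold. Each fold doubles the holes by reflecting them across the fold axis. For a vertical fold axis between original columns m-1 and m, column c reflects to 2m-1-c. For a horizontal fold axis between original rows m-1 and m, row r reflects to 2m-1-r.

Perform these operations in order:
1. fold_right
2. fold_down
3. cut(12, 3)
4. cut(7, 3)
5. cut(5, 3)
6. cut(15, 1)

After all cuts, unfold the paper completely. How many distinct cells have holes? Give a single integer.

Answer: 16

Derivation:
Op 1 fold_right: fold axis v@4; visible region now rows[0,32) x cols[4,8) = 32x4
Op 2 fold_down: fold axis h@16; visible region now rows[16,32) x cols[4,8) = 16x4
Op 3 cut(12, 3): punch at orig (28,7); cuts so far [(28, 7)]; region rows[16,32) x cols[4,8) = 16x4
Op 4 cut(7, 3): punch at orig (23,7); cuts so far [(23, 7), (28, 7)]; region rows[16,32) x cols[4,8) = 16x4
Op 5 cut(5, 3): punch at orig (21,7); cuts so far [(21, 7), (23, 7), (28, 7)]; region rows[16,32) x cols[4,8) = 16x4
Op 6 cut(15, 1): punch at orig (31,5); cuts so far [(21, 7), (23, 7), (28, 7), (31, 5)]; region rows[16,32) x cols[4,8) = 16x4
Unfold 1 (reflect across h@16): 8 holes -> [(0, 5), (3, 7), (8, 7), (10, 7), (21, 7), (23, 7), (28, 7), (31, 5)]
Unfold 2 (reflect across v@4): 16 holes -> [(0, 2), (0, 5), (3, 0), (3, 7), (8, 0), (8, 7), (10, 0), (10, 7), (21, 0), (21, 7), (23, 0), (23, 7), (28, 0), (28, 7), (31, 2), (31, 5)]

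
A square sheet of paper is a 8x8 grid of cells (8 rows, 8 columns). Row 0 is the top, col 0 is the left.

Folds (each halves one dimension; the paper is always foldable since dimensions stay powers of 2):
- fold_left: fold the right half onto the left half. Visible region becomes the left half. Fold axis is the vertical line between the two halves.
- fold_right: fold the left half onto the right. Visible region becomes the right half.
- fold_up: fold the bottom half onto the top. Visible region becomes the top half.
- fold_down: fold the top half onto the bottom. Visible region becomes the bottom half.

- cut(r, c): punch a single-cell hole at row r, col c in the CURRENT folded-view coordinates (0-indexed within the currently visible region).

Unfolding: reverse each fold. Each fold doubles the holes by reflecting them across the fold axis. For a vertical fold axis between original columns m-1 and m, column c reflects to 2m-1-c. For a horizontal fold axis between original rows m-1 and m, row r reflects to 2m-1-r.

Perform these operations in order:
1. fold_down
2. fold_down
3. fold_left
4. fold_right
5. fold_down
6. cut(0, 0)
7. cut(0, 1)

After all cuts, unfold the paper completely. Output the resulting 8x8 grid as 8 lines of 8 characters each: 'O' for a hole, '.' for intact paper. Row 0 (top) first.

Answer: OOOOOOOO
OOOOOOOO
OOOOOOOO
OOOOOOOO
OOOOOOOO
OOOOOOOO
OOOOOOOO
OOOOOOOO

Derivation:
Op 1 fold_down: fold axis h@4; visible region now rows[4,8) x cols[0,8) = 4x8
Op 2 fold_down: fold axis h@6; visible region now rows[6,8) x cols[0,8) = 2x8
Op 3 fold_left: fold axis v@4; visible region now rows[6,8) x cols[0,4) = 2x4
Op 4 fold_right: fold axis v@2; visible region now rows[6,8) x cols[2,4) = 2x2
Op 5 fold_down: fold axis h@7; visible region now rows[7,8) x cols[2,4) = 1x2
Op 6 cut(0, 0): punch at orig (7,2); cuts so far [(7, 2)]; region rows[7,8) x cols[2,4) = 1x2
Op 7 cut(0, 1): punch at orig (7,3); cuts so far [(7, 2), (7, 3)]; region rows[7,8) x cols[2,4) = 1x2
Unfold 1 (reflect across h@7): 4 holes -> [(6, 2), (6, 3), (7, 2), (7, 3)]
Unfold 2 (reflect across v@2): 8 holes -> [(6, 0), (6, 1), (6, 2), (6, 3), (7, 0), (7, 1), (7, 2), (7, 3)]
Unfold 3 (reflect across v@4): 16 holes -> [(6, 0), (6, 1), (6, 2), (6, 3), (6, 4), (6, 5), (6, 6), (6, 7), (7, 0), (7, 1), (7, 2), (7, 3), (7, 4), (7, 5), (7, 6), (7, 7)]
Unfold 4 (reflect across h@6): 32 holes -> [(4, 0), (4, 1), (4, 2), (4, 3), (4, 4), (4, 5), (4, 6), (4, 7), (5, 0), (5, 1), (5, 2), (5, 3), (5, 4), (5, 5), (5, 6), (5, 7), (6, 0), (6, 1), (6, 2), (6, 3), (6, 4), (6, 5), (6, 6), (6, 7), (7, 0), (7, 1), (7, 2), (7, 3), (7, 4), (7, 5), (7, 6), (7, 7)]
Unfold 5 (reflect across h@4): 64 holes -> [(0, 0), (0, 1), (0, 2), (0, 3), (0, 4), (0, 5), (0, 6), (0, 7), (1, 0), (1, 1), (1, 2), (1, 3), (1, 4), (1, 5), (1, 6), (1, 7), (2, 0), (2, 1), (2, 2), (2, 3), (2, 4), (2, 5), (2, 6), (2, 7), (3, 0), (3, 1), (3, 2), (3, 3), (3, 4), (3, 5), (3, 6), (3, 7), (4, 0), (4, 1), (4, 2), (4, 3), (4, 4), (4, 5), (4, 6), (4, 7), (5, 0), (5, 1), (5, 2), (5, 3), (5, 4), (5, 5), (5, 6), (5, 7), (6, 0), (6, 1), (6, 2), (6, 3), (6, 4), (6, 5), (6, 6), (6, 7), (7, 0), (7, 1), (7, 2), (7, 3), (7, 4), (7, 5), (7, 6), (7, 7)]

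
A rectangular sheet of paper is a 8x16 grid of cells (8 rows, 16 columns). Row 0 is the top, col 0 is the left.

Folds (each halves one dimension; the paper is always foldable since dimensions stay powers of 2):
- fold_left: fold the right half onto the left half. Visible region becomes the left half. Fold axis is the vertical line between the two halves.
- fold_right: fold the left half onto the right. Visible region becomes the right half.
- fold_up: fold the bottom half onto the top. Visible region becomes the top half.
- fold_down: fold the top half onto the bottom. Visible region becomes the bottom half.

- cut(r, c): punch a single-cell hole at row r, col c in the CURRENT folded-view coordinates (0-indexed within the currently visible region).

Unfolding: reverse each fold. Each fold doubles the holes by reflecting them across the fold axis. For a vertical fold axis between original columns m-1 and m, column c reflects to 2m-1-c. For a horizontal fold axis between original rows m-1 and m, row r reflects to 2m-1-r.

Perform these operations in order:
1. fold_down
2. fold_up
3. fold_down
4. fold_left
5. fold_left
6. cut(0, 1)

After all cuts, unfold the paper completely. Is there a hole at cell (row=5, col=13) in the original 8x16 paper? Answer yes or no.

Op 1 fold_down: fold axis h@4; visible region now rows[4,8) x cols[0,16) = 4x16
Op 2 fold_up: fold axis h@6; visible region now rows[4,6) x cols[0,16) = 2x16
Op 3 fold_down: fold axis h@5; visible region now rows[5,6) x cols[0,16) = 1x16
Op 4 fold_left: fold axis v@8; visible region now rows[5,6) x cols[0,8) = 1x8
Op 5 fold_left: fold axis v@4; visible region now rows[5,6) x cols[0,4) = 1x4
Op 6 cut(0, 1): punch at orig (5,1); cuts so far [(5, 1)]; region rows[5,6) x cols[0,4) = 1x4
Unfold 1 (reflect across v@4): 2 holes -> [(5, 1), (5, 6)]
Unfold 2 (reflect across v@8): 4 holes -> [(5, 1), (5, 6), (5, 9), (5, 14)]
Unfold 3 (reflect across h@5): 8 holes -> [(4, 1), (4, 6), (4, 9), (4, 14), (5, 1), (5, 6), (5, 9), (5, 14)]
Unfold 4 (reflect across h@6): 16 holes -> [(4, 1), (4, 6), (4, 9), (4, 14), (5, 1), (5, 6), (5, 9), (5, 14), (6, 1), (6, 6), (6, 9), (6, 14), (7, 1), (7, 6), (7, 9), (7, 14)]
Unfold 5 (reflect across h@4): 32 holes -> [(0, 1), (0, 6), (0, 9), (0, 14), (1, 1), (1, 6), (1, 9), (1, 14), (2, 1), (2, 6), (2, 9), (2, 14), (3, 1), (3, 6), (3, 9), (3, 14), (4, 1), (4, 6), (4, 9), (4, 14), (5, 1), (5, 6), (5, 9), (5, 14), (6, 1), (6, 6), (6, 9), (6, 14), (7, 1), (7, 6), (7, 9), (7, 14)]
Holes: [(0, 1), (0, 6), (0, 9), (0, 14), (1, 1), (1, 6), (1, 9), (1, 14), (2, 1), (2, 6), (2, 9), (2, 14), (3, 1), (3, 6), (3, 9), (3, 14), (4, 1), (4, 6), (4, 9), (4, 14), (5, 1), (5, 6), (5, 9), (5, 14), (6, 1), (6, 6), (6, 9), (6, 14), (7, 1), (7, 6), (7, 9), (7, 14)]

Answer: no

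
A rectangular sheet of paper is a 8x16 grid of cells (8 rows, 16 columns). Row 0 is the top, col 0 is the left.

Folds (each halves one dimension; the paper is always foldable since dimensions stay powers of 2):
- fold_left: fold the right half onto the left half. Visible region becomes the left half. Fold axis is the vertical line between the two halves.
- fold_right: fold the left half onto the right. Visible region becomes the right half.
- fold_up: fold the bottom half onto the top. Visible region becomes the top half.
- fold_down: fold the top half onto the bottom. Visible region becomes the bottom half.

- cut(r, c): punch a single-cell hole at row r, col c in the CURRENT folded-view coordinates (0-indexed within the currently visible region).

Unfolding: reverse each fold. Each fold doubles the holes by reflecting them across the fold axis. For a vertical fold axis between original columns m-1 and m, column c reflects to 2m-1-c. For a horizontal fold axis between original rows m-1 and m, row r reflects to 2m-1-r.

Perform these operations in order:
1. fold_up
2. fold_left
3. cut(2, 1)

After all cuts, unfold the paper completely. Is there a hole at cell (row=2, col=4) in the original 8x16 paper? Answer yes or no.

Answer: no

Derivation:
Op 1 fold_up: fold axis h@4; visible region now rows[0,4) x cols[0,16) = 4x16
Op 2 fold_left: fold axis v@8; visible region now rows[0,4) x cols[0,8) = 4x8
Op 3 cut(2, 1): punch at orig (2,1); cuts so far [(2, 1)]; region rows[0,4) x cols[0,8) = 4x8
Unfold 1 (reflect across v@8): 2 holes -> [(2, 1), (2, 14)]
Unfold 2 (reflect across h@4): 4 holes -> [(2, 1), (2, 14), (5, 1), (5, 14)]
Holes: [(2, 1), (2, 14), (5, 1), (5, 14)]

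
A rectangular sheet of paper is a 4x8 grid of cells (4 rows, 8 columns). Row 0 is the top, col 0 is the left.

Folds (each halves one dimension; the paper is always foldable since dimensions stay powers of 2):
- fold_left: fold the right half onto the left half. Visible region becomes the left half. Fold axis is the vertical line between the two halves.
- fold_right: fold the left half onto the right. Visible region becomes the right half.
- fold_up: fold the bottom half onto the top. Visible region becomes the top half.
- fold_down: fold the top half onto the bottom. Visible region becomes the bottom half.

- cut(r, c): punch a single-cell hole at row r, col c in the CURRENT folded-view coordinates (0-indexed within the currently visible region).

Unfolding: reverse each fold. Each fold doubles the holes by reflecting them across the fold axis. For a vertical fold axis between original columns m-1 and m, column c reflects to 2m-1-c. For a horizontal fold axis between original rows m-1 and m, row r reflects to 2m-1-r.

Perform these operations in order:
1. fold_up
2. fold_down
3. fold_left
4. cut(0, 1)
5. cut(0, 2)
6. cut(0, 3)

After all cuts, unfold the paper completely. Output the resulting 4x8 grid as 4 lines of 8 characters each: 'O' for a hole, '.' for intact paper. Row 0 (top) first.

Answer: .OOOOOO.
.OOOOOO.
.OOOOOO.
.OOOOOO.

Derivation:
Op 1 fold_up: fold axis h@2; visible region now rows[0,2) x cols[0,8) = 2x8
Op 2 fold_down: fold axis h@1; visible region now rows[1,2) x cols[0,8) = 1x8
Op 3 fold_left: fold axis v@4; visible region now rows[1,2) x cols[0,4) = 1x4
Op 4 cut(0, 1): punch at orig (1,1); cuts so far [(1, 1)]; region rows[1,2) x cols[0,4) = 1x4
Op 5 cut(0, 2): punch at orig (1,2); cuts so far [(1, 1), (1, 2)]; region rows[1,2) x cols[0,4) = 1x4
Op 6 cut(0, 3): punch at orig (1,3); cuts so far [(1, 1), (1, 2), (1, 3)]; region rows[1,2) x cols[0,4) = 1x4
Unfold 1 (reflect across v@4): 6 holes -> [(1, 1), (1, 2), (1, 3), (1, 4), (1, 5), (1, 6)]
Unfold 2 (reflect across h@1): 12 holes -> [(0, 1), (0, 2), (0, 3), (0, 4), (0, 5), (0, 6), (1, 1), (1, 2), (1, 3), (1, 4), (1, 5), (1, 6)]
Unfold 3 (reflect across h@2): 24 holes -> [(0, 1), (0, 2), (0, 3), (0, 4), (0, 5), (0, 6), (1, 1), (1, 2), (1, 3), (1, 4), (1, 5), (1, 6), (2, 1), (2, 2), (2, 3), (2, 4), (2, 5), (2, 6), (3, 1), (3, 2), (3, 3), (3, 4), (3, 5), (3, 6)]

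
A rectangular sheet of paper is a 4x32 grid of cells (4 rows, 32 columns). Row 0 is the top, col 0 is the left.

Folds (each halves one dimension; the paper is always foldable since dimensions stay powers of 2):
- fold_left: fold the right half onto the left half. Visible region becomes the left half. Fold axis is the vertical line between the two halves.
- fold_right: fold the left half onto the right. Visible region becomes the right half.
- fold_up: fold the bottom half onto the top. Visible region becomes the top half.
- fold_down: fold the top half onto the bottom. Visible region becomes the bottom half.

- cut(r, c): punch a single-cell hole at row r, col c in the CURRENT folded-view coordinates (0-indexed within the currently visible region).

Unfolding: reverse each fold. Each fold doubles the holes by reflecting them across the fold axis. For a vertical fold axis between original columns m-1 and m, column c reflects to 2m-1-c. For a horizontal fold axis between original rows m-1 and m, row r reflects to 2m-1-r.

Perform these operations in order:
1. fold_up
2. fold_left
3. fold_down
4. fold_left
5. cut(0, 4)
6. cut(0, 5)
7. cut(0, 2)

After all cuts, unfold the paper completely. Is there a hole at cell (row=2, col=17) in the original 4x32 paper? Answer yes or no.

Op 1 fold_up: fold axis h@2; visible region now rows[0,2) x cols[0,32) = 2x32
Op 2 fold_left: fold axis v@16; visible region now rows[0,2) x cols[0,16) = 2x16
Op 3 fold_down: fold axis h@1; visible region now rows[1,2) x cols[0,16) = 1x16
Op 4 fold_left: fold axis v@8; visible region now rows[1,2) x cols[0,8) = 1x8
Op 5 cut(0, 4): punch at orig (1,4); cuts so far [(1, 4)]; region rows[1,2) x cols[0,8) = 1x8
Op 6 cut(0, 5): punch at orig (1,5); cuts so far [(1, 4), (1, 5)]; region rows[1,2) x cols[0,8) = 1x8
Op 7 cut(0, 2): punch at orig (1,2); cuts so far [(1, 2), (1, 4), (1, 5)]; region rows[1,2) x cols[0,8) = 1x8
Unfold 1 (reflect across v@8): 6 holes -> [(1, 2), (1, 4), (1, 5), (1, 10), (1, 11), (1, 13)]
Unfold 2 (reflect across h@1): 12 holes -> [(0, 2), (0, 4), (0, 5), (0, 10), (0, 11), (0, 13), (1, 2), (1, 4), (1, 5), (1, 10), (1, 11), (1, 13)]
Unfold 3 (reflect across v@16): 24 holes -> [(0, 2), (0, 4), (0, 5), (0, 10), (0, 11), (0, 13), (0, 18), (0, 20), (0, 21), (0, 26), (0, 27), (0, 29), (1, 2), (1, 4), (1, 5), (1, 10), (1, 11), (1, 13), (1, 18), (1, 20), (1, 21), (1, 26), (1, 27), (1, 29)]
Unfold 4 (reflect across h@2): 48 holes -> [(0, 2), (0, 4), (0, 5), (0, 10), (0, 11), (0, 13), (0, 18), (0, 20), (0, 21), (0, 26), (0, 27), (0, 29), (1, 2), (1, 4), (1, 5), (1, 10), (1, 11), (1, 13), (1, 18), (1, 20), (1, 21), (1, 26), (1, 27), (1, 29), (2, 2), (2, 4), (2, 5), (2, 10), (2, 11), (2, 13), (2, 18), (2, 20), (2, 21), (2, 26), (2, 27), (2, 29), (3, 2), (3, 4), (3, 5), (3, 10), (3, 11), (3, 13), (3, 18), (3, 20), (3, 21), (3, 26), (3, 27), (3, 29)]
Holes: [(0, 2), (0, 4), (0, 5), (0, 10), (0, 11), (0, 13), (0, 18), (0, 20), (0, 21), (0, 26), (0, 27), (0, 29), (1, 2), (1, 4), (1, 5), (1, 10), (1, 11), (1, 13), (1, 18), (1, 20), (1, 21), (1, 26), (1, 27), (1, 29), (2, 2), (2, 4), (2, 5), (2, 10), (2, 11), (2, 13), (2, 18), (2, 20), (2, 21), (2, 26), (2, 27), (2, 29), (3, 2), (3, 4), (3, 5), (3, 10), (3, 11), (3, 13), (3, 18), (3, 20), (3, 21), (3, 26), (3, 27), (3, 29)]

Answer: no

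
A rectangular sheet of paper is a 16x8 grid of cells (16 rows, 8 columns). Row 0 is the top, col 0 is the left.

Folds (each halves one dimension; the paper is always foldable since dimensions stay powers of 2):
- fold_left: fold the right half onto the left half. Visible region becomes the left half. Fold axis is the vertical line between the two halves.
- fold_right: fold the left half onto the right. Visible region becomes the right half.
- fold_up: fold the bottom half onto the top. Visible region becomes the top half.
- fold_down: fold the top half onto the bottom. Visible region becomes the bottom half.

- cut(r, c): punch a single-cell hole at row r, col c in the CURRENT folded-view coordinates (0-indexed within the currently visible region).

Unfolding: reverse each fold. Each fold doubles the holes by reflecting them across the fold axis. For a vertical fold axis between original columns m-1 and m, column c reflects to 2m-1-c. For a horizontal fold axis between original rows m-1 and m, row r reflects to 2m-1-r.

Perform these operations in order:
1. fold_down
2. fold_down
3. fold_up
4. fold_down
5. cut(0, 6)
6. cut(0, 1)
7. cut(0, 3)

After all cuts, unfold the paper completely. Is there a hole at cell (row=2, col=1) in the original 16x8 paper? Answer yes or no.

Answer: yes

Derivation:
Op 1 fold_down: fold axis h@8; visible region now rows[8,16) x cols[0,8) = 8x8
Op 2 fold_down: fold axis h@12; visible region now rows[12,16) x cols[0,8) = 4x8
Op 3 fold_up: fold axis h@14; visible region now rows[12,14) x cols[0,8) = 2x8
Op 4 fold_down: fold axis h@13; visible region now rows[13,14) x cols[0,8) = 1x8
Op 5 cut(0, 6): punch at orig (13,6); cuts so far [(13, 6)]; region rows[13,14) x cols[0,8) = 1x8
Op 6 cut(0, 1): punch at orig (13,1); cuts so far [(13, 1), (13, 6)]; region rows[13,14) x cols[0,8) = 1x8
Op 7 cut(0, 3): punch at orig (13,3); cuts so far [(13, 1), (13, 3), (13, 6)]; region rows[13,14) x cols[0,8) = 1x8
Unfold 1 (reflect across h@13): 6 holes -> [(12, 1), (12, 3), (12, 6), (13, 1), (13, 3), (13, 6)]
Unfold 2 (reflect across h@14): 12 holes -> [(12, 1), (12, 3), (12, 6), (13, 1), (13, 3), (13, 6), (14, 1), (14, 3), (14, 6), (15, 1), (15, 3), (15, 6)]
Unfold 3 (reflect across h@12): 24 holes -> [(8, 1), (8, 3), (8, 6), (9, 1), (9, 3), (9, 6), (10, 1), (10, 3), (10, 6), (11, 1), (11, 3), (11, 6), (12, 1), (12, 3), (12, 6), (13, 1), (13, 3), (13, 6), (14, 1), (14, 3), (14, 6), (15, 1), (15, 3), (15, 6)]
Unfold 4 (reflect across h@8): 48 holes -> [(0, 1), (0, 3), (0, 6), (1, 1), (1, 3), (1, 6), (2, 1), (2, 3), (2, 6), (3, 1), (3, 3), (3, 6), (4, 1), (4, 3), (4, 6), (5, 1), (5, 3), (5, 6), (6, 1), (6, 3), (6, 6), (7, 1), (7, 3), (7, 6), (8, 1), (8, 3), (8, 6), (9, 1), (9, 3), (9, 6), (10, 1), (10, 3), (10, 6), (11, 1), (11, 3), (11, 6), (12, 1), (12, 3), (12, 6), (13, 1), (13, 3), (13, 6), (14, 1), (14, 3), (14, 6), (15, 1), (15, 3), (15, 6)]
Holes: [(0, 1), (0, 3), (0, 6), (1, 1), (1, 3), (1, 6), (2, 1), (2, 3), (2, 6), (3, 1), (3, 3), (3, 6), (4, 1), (4, 3), (4, 6), (5, 1), (5, 3), (5, 6), (6, 1), (6, 3), (6, 6), (7, 1), (7, 3), (7, 6), (8, 1), (8, 3), (8, 6), (9, 1), (9, 3), (9, 6), (10, 1), (10, 3), (10, 6), (11, 1), (11, 3), (11, 6), (12, 1), (12, 3), (12, 6), (13, 1), (13, 3), (13, 6), (14, 1), (14, 3), (14, 6), (15, 1), (15, 3), (15, 6)]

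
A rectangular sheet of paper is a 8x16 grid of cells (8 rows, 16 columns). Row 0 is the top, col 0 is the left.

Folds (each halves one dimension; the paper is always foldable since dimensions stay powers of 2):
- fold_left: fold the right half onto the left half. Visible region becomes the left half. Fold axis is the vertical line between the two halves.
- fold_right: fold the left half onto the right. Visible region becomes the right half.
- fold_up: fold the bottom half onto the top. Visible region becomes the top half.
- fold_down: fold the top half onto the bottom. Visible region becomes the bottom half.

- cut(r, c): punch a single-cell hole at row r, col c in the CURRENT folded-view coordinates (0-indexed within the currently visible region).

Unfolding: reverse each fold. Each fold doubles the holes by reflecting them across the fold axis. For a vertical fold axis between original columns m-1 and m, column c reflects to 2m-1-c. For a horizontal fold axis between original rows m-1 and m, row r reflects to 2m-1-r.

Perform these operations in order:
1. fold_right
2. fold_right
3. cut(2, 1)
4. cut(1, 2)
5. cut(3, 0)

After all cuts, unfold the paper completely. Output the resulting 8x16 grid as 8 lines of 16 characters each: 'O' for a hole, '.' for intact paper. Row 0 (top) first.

Op 1 fold_right: fold axis v@8; visible region now rows[0,8) x cols[8,16) = 8x8
Op 2 fold_right: fold axis v@12; visible region now rows[0,8) x cols[12,16) = 8x4
Op 3 cut(2, 1): punch at orig (2,13); cuts so far [(2, 13)]; region rows[0,8) x cols[12,16) = 8x4
Op 4 cut(1, 2): punch at orig (1,14); cuts so far [(1, 14), (2, 13)]; region rows[0,8) x cols[12,16) = 8x4
Op 5 cut(3, 0): punch at orig (3,12); cuts so far [(1, 14), (2, 13), (3, 12)]; region rows[0,8) x cols[12,16) = 8x4
Unfold 1 (reflect across v@12): 6 holes -> [(1, 9), (1, 14), (2, 10), (2, 13), (3, 11), (3, 12)]
Unfold 2 (reflect across v@8): 12 holes -> [(1, 1), (1, 6), (1, 9), (1, 14), (2, 2), (2, 5), (2, 10), (2, 13), (3, 3), (3, 4), (3, 11), (3, 12)]

Answer: ................
.O....O..O....O.
..O..O....O..O..
...OO......OO...
................
................
................
................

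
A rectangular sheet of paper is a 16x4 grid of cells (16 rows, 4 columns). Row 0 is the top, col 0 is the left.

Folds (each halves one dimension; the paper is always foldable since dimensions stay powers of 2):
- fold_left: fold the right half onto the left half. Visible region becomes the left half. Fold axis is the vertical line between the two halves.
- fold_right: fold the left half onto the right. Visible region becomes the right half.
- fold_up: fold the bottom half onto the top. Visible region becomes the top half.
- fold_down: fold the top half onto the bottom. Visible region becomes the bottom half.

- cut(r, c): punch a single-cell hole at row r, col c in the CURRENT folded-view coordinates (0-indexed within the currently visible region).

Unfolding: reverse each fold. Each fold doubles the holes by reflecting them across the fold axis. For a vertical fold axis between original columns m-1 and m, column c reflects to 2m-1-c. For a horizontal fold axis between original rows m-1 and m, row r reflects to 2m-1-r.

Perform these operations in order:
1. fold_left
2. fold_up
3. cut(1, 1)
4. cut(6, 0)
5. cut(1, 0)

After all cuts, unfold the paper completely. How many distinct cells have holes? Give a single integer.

Answer: 12

Derivation:
Op 1 fold_left: fold axis v@2; visible region now rows[0,16) x cols[0,2) = 16x2
Op 2 fold_up: fold axis h@8; visible region now rows[0,8) x cols[0,2) = 8x2
Op 3 cut(1, 1): punch at orig (1,1); cuts so far [(1, 1)]; region rows[0,8) x cols[0,2) = 8x2
Op 4 cut(6, 0): punch at orig (6,0); cuts so far [(1, 1), (6, 0)]; region rows[0,8) x cols[0,2) = 8x2
Op 5 cut(1, 0): punch at orig (1,0); cuts so far [(1, 0), (1, 1), (6, 0)]; region rows[0,8) x cols[0,2) = 8x2
Unfold 1 (reflect across h@8): 6 holes -> [(1, 0), (1, 1), (6, 0), (9, 0), (14, 0), (14, 1)]
Unfold 2 (reflect across v@2): 12 holes -> [(1, 0), (1, 1), (1, 2), (1, 3), (6, 0), (6, 3), (9, 0), (9, 3), (14, 0), (14, 1), (14, 2), (14, 3)]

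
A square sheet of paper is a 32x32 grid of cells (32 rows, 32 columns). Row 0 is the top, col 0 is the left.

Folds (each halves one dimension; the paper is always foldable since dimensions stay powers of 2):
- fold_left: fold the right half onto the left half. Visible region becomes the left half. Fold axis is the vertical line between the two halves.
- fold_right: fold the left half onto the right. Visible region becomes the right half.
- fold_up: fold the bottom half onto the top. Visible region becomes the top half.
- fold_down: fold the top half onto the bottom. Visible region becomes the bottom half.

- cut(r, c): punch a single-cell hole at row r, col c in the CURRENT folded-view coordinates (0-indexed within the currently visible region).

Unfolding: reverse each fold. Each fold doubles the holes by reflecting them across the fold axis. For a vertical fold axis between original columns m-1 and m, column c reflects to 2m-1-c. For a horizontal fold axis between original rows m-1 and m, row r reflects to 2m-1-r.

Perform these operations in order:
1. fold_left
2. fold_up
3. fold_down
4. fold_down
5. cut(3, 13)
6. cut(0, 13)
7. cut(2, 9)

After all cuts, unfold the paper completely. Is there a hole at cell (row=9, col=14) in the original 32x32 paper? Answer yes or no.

Answer: no

Derivation:
Op 1 fold_left: fold axis v@16; visible region now rows[0,32) x cols[0,16) = 32x16
Op 2 fold_up: fold axis h@16; visible region now rows[0,16) x cols[0,16) = 16x16
Op 3 fold_down: fold axis h@8; visible region now rows[8,16) x cols[0,16) = 8x16
Op 4 fold_down: fold axis h@12; visible region now rows[12,16) x cols[0,16) = 4x16
Op 5 cut(3, 13): punch at orig (15,13); cuts so far [(15, 13)]; region rows[12,16) x cols[0,16) = 4x16
Op 6 cut(0, 13): punch at orig (12,13); cuts so far [(12, 13), (15, 13)]; region rows[12,16) x cols[0,16) = 4x16
Op 7 cut(2, 9): punch at orig (14,9); cuts so far [(12, 13), (14, 9), (15, 13)]; region rows[12,16) x cols[0,16) = 4x16
Unfold 1 (reflect across h@12): 6 holes -> [(8, 13), (9, 9), (11, 13), (12, 13), (14, 9), (15, 13)]
Unfold 2 (reflect across h@8): 12 holes -> [(0, 13), (1, 9), (3, 13), (4, 13), (6, 9), (7, 13), (8, 13), (9, 9), (11, 13), (12, 13), (14, 9), (15, 13)]
Unfold 3 (reflect across h@16): 24 holes -> [(0, 13), (1, 9), (3, 13), (4, 13), (6, 9), (7, 13), (8, 13), (9, 9), (11, 13), (12, 13), (14, 9), (15, 13), (16, 13), (17, 9), (19, 13), (20, 13), (22, 9), (23, 13), (24, 13), (25, 9), (27, 13), (28, 13), (30, 9), (31, 13)]
Unfold 4 (reflect across v@16): 48 holes -> [(0, 13), (0, 18), (1, 9), (1, 22), (3, 13), (3, 18), (4, 13), (4, 18), (6, 9), (6, 22), (7, 13), (7, 18), (8, 13), (8, 18), (9, 9), (9, 22), (11, 13), (11, 18), (12, 13), (12, 18), (14, 9), (14, 22), (15, 13), (15, 18), (16, 13), (16, 18), (17, 9), (17, 22), (19, 13), (19, 18), (20, 13), (20, 18), (22, 9), (22, 22), (23, 13), (23, 18), (24, 13), (24, 18), (25, 9), (25, 22), (27, 13), (27, 18), (28, 13), (28, 18), (30, 9), (30, 22), (31, 13), (31, 18)]
Holes: [(0, 13), (0, 18), (1, 9), (1, 22), (3, 13), (3, 18), (4, 13), (4, 18), (6, 9), (6, 22), (7, 13), (7, 18), (8, 13), (8, 18), (9, 9), (9, 22), (11, 13), (11, 18), (12, 13), (12, 18), (14, 9), (14, 22), (15, 13), (15, 18), (16, 13), (16, 18), (17, 9), (17, 22), (19, 13), (19, 18), (20, 13), (20, 18), (22, 9), (22, 22), (23, 13), (23, 18), (24, 13), (24, 18), (25, 9), (25, 22), (27, 13), (27, 18), (28, 13), (28, 18), (30, 9), (30, 22), (31, 13), (31, 18)]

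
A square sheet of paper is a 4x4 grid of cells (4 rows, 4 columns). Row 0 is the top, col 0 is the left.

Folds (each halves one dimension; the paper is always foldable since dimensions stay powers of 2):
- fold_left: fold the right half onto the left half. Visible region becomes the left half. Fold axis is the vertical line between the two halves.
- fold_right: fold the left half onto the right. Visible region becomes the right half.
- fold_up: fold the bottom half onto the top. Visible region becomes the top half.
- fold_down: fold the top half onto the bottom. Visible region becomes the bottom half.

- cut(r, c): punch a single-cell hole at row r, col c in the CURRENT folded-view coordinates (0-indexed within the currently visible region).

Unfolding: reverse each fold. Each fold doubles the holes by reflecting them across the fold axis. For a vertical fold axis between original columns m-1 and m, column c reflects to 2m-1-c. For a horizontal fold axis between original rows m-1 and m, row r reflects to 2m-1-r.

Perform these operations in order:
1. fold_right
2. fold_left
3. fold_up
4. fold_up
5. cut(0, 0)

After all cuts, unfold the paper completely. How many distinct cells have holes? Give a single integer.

Op 1 fold_right: fold axis v@2; visible region now rows[0,4) x cols[2,4) = 4x2
Op 2 fold_left: fold axis v@3; visible region now rows[0,4) x cols[2,3) = 4x1
Op 3 fold_up: fold axis h@2; visible region now rows[0,2) x cols[2,3) = 2x1
Op 4 fold_up: fold axis h@1; visible region now rows[0,1) x cols[2,3) = 1x1
Op 5 cut(0, 0): punch at orig (0,2); cuts so far [(0, 2)]; region rows[0,1) x cols[2,3) = 1x1
Unfold 1 (reflect across h@1): 2 holes -> [(0, 2), (1, 2)]
Unfold 2 (reflect across h@2): 4 holes -> [(0, 2), (1, 2), (2, 2), (3, 2)]
Unfold 3 (reflect across v@3): 8 holes -> [(0, 2), (0, 3), (1, 2), (1, 3), (2, 2), (2, 3), (3, 2), (3, 3)]
Unfold 4 (reflect across v@2): 16 holes -> [(0, 0), (0, 1), (0, 2), (0, 3), (1, 0), (1, 1), (1, 2), (1, 3), (2, 0), (2, 1), (2, 2), (2, 3), (3, 0), (3, 1), (3, 2), (3, 3)]

Answer: 16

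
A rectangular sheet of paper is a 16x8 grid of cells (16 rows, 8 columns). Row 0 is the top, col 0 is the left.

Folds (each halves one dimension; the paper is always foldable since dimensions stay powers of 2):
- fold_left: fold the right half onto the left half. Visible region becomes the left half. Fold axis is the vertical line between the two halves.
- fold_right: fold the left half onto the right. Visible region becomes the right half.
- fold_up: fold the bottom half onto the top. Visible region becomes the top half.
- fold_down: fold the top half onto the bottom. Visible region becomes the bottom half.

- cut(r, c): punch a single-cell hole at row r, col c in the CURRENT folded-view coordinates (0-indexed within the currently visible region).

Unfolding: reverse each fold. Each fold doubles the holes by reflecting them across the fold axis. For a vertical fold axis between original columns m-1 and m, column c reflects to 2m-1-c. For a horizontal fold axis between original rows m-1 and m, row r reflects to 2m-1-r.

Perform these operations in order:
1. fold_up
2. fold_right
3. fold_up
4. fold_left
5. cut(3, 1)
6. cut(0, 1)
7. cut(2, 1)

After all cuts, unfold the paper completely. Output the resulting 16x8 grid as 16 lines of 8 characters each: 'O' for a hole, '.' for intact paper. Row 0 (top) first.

Answer: .OO..OO.
........
.OO..OO.
.OO..OO.
.OO..OO.
.OO..OO.
........
.OO..OO.
.OO..OO.
........
.OO..OO.
.OO..OO.
.OO..OO.
.OO..OO.
........
.OO..OO.

Derivation:
Op 1 fold_up: fold axis h@8; visible region now rows[0,8) x cols[0,8) = 8x8
Op 2 fold_right: fold axis v@4; visible region now rows[0,8) x cols[4,8) = 8x4
Op 3 fold_up: fold axis h@4; visible region now rows[0,4) x cols[4,8) = 4x4
Op 4 fold_left: fold axis v@6; visible region now rows[0,4) x cols[4,6) = 4x2
Op 5 cut(3, 1): punch at orig (3,5); cuts so far [(3, 5)]; region rows[0,4) x cols[4,6) = 4x2
Op 6 cut(0, 1): punch at orig (0,5); cuts so far [(0, 5), (3, 5)]; region rows[0,4) x cols[4,6) = 4x2
Op 7 cut(2, 1): punch at orig (2,5); cuts so far [(0, 5), (2, 5), (3, 5)]; region rows[0,4) x cols[4,6) = 4x2
Unfold 1 (reflect across v@6): 6 holes -> [(0, 5), (0, 6), (2, 5), (2, 6), (3, 5), (3, 6)]
Unfold 2 (reflect across h@4): 12 holes -> [(0, 5), (0, 6), (2, 5), (2, 6), (3, 5), (3, 6), (4, 5), (4, 6), (5, 5), (5, 6), (7, 5), (7, 6)]
Unfold 3 (reflect across v@4): 24 holes -> [(0, 1), (0, 2), (0, 5), (0, 6), (2, 1), (2, 2), (2, 5), (2, 6), (3, 1), (3, 2), (3, 5), (3, 6), (4, 1), (4, 2), (4, 5), (4, 6), (5, 1), (5, 2), (5, 5), (5, 6), (7, 1), (7, 2), (7, 5), (7, 6)]
Unfold 4 (reflect across h@8): 48 holes -> [(0, 1), (0, 2), (0, 5), (0, 6), (2, 1), (2, 2), (2, 5), (2, 6), (3, 1), (3, 2), (3, 5), (3, 6), (4, 1), (4, 2), (4, 5), (4, 6), (5, 1), (5, 2), (5, 5), (5, 6), (7, 1), (7, 2), (7, 5), (7, 6), (8, 1), (8, 2), (8, 5), (8, 6), (10, 1), (10, 2), (10, 5), (10, 6), (11, 1), (11, 2), (11, 5), (11, 6), (12, 1), (12, 2), (12, 5), (12, 6), (13, 1), (13, 2), (13, 5), (13, 6), (15, 1), (15, 2), (15, 5), (15, 6)]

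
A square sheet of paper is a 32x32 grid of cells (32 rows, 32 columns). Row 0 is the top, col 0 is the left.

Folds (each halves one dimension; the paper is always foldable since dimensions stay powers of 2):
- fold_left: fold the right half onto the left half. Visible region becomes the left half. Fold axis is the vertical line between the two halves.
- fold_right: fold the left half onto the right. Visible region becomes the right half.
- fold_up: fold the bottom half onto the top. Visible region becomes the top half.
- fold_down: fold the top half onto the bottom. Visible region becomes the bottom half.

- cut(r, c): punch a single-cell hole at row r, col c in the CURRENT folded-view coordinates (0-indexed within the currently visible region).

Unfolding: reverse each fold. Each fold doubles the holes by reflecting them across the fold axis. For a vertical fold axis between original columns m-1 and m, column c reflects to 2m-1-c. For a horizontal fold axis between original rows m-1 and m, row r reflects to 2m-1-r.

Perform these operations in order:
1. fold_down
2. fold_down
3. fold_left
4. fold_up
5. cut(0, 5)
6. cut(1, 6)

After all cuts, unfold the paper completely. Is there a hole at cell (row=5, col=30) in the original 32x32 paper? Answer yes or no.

Op 1 fold_down: fold axis h@16; visible region now rows[16,32) x cols[0,32) = 16x32
Op 2 fold_down: fold axis h@24; visible region now rows[24,32) x cols[0,32) = 8x32
Op 3 fold_left: fold axis v@16; visible region now rows[24,32) x cols[0,16) = 8x16
Op 4 fold_up: fold axis h@28; visible region now rows[24,28) x cols[0,16) = 4x16
Op 5 cut(0, 5): punch at orig (24,5); cuts so far [(24, 5)]; region rows[24,28) x cols[0,16) = 4x16
Op 6 cut(1, 6): punch at orig (25,6); cuts so far [(24, 5), (25, 6)]; region rows[24,28) x cols[0,16) = 4x16
Unfold 1 (reflect across h@28): 4 holes -> [(24, 5), (25, 6), (30, 6), (31, 5)]
Unfold 2 (reflect across v@16): 8 holes -> [(24, 5), (24, 26), (25, 6), (25, 25), (30, 6), (30, 25), (31, 5), (31, 26)]
Unfold 3 (reflect across h@24): 16 holes -> [(16, 5), (16, 26), (17, 6), (17, 25), (22, 6), (22, 25), (23, 5), (23, 26), (24, 5), (24, 26), (25, 6), (25, 25), (30, 6), (30, 25), (31, 5), (31, 26)]
Unfold 4 (reflect across h@16): 32 holes -> [(0, 5), (0, 26), (1, 6), (1, 25), (6, 6), (6, 25), (7, 5), (7, 26), (8, 5), (8, 26), (9, 6), (9, 25), (14, 6), (14, 25), (15, 5), (15, 26), (16, 5), (16, 26), (17, 6), (17, 25), (22, 6), (22, 25), (23, 5), (23, 26), (24, 5), (24, 26), (25, 6), (25, 25), (30, 6), (30, 25), (31, 5), (31, 26)]
Holes: [(0, 5), (0, 26), (1, 6), (1, 25), (6, 6), (6, 25), (7, 5), (7, 26), (8, 5), (8, 26), (9, 6), (9, 25), (14, 6), (14, 25), (15, 5), (15, 26), (16, 5), (16, 26), (17, 6), (17, 25), (22, 6), (22, 25), (23, 5), (23, 26), (24, 5), (24, 26), (25, 6), (25, 25), (30, 6), (30, 25), (31, 5), (31, 26)]

Answer: no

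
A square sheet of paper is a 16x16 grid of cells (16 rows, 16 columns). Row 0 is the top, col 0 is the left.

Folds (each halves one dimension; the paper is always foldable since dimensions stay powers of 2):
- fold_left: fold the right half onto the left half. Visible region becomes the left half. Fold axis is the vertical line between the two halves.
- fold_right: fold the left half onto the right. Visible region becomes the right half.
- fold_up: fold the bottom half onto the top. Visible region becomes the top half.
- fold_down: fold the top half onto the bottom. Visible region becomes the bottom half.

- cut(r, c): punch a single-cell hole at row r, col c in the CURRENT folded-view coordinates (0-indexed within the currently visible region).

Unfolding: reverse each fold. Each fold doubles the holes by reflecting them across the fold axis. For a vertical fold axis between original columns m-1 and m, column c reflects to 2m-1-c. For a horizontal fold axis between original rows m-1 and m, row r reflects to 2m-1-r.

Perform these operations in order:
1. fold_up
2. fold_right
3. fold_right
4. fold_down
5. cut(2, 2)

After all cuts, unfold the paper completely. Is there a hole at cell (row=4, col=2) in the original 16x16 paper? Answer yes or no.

Op 1 fold_up: fold axis h@8; visible region now rows[0,8) x cols[0,16) = 8x16
Op 2 fold_right: fold axis v@8; visible region now rows[0,8) x cols[8,16) = 8x8
Op 3 fold_right: fold axis v@12; visible region now rows[0,8) x cols[12,16) = 8x4
Op 4 fold_down: fold axis h@4; visible region now rows[4,8) x cols[12,16) = 4x4
Op 5 cut(2, 2): punch at orig (6,14); cuts so far [(6, 14)]; region rows[4,8) x cols[12,16) = 4x4
Unfold 1 (reflect across h@4): 2 holes -> [(1, 14), (6, 14)]
Unfold 2 (reflect across v@12): 4 holes -> [(1, 9), (1, 14), (6, 9), (6, 14)]
Unfold 3 (reflect across v@8): 8 holes -> [(1, 1), (1, 6), (1, 9), (1, 14), (6, 1), (6, 6), (6, 9), (6, 14)]
Unfold 4 (reflect across h@8): 16 holes -> [(1, 1), (1, 6), (1, 9), (1, 14), (6, 1), (6, 6), (6, 9), (6, 14), (9, 1), (9, 6), (9, 9), (9, 14), (14, 1), (14, 6), (14, 9), (14, 14)]
Holes: [(1, 1), (1, 6), (1, 9), (1, 14), (6, 1), (6, 6), (6, 9), (6, 14), (9, 1), (9, 6), (9, 9), (9, 14), (14, 1), (14, 6), (14, 9), (14, 14)]

Answer: no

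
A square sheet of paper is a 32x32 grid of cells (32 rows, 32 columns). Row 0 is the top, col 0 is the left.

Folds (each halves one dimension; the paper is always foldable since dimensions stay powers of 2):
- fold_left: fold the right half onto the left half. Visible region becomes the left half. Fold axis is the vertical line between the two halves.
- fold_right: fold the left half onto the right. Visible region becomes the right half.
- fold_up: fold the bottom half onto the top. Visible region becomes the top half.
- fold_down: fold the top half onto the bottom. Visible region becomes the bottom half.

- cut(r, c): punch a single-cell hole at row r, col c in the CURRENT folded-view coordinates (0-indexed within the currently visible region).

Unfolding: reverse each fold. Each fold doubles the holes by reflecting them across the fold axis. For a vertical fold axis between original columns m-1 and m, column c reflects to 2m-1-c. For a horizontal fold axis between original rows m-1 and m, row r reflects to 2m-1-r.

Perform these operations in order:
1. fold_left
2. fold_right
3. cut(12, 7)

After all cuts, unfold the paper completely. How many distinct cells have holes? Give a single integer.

Answer: 4

Derivation:
Op 1 fold_left: fold axis v@16; visible region now rows[0,32) x cols[0,16) = 32x16
Op 2 fold_right: fold axis v@8; visible region now rows[0,32) x cols[8,16) = 32x8
Op 3 cut(12, 7): punch at orig (12,15); cuts so far [(12, 15)]; region rows[0,32) x cols[8,16) = 32x8
Unfold 1 (reflect across v@8): 2 holes -> [(12, 0), (12, 15)]
Unfold 2 (reflect across v@16): 4 holes -> [(12, 0), (12, 15), (12, 16), (12, 31)]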